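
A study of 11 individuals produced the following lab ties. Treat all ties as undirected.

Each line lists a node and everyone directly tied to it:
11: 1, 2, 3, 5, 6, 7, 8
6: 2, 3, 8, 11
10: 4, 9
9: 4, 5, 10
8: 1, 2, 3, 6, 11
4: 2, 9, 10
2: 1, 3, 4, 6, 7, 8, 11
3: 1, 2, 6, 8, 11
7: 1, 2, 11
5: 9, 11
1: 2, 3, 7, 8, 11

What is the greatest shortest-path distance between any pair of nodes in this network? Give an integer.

Eccentricity of each node (its greatest distance to any other): 1:3, 2:2, 3:3, 4:2, 5:2, 6:3, 7:3, 8:3, 9:3, 10:3, 11:3.
The maximum eccentricity is 3, realized for instance by the pair 7–10 via 7 – 2 – 4 – 10. So the diameter is 3.

3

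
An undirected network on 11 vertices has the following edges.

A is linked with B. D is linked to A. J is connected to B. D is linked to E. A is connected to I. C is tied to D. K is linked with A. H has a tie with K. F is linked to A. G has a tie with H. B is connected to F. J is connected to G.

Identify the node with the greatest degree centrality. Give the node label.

A

Degrees — A:5, B:3, C:1, D:3, E:1, F:2, G:2, H:2, I:1, J:2, K:2.
The maximum is 5, attained only by A.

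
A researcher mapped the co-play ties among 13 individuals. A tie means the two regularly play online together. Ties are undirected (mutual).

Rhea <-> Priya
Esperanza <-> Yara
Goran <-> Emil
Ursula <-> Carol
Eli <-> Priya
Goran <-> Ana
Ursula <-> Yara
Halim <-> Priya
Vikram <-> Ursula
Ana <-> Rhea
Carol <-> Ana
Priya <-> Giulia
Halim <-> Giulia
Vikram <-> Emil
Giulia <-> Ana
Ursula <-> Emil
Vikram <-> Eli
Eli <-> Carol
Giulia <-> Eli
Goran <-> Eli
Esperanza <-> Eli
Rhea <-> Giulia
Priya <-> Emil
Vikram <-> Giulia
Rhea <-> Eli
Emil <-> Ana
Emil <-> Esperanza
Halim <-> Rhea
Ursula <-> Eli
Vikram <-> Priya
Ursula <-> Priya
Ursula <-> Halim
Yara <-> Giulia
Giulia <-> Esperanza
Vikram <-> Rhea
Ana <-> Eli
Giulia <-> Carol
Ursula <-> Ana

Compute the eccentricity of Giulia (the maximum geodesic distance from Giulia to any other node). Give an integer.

Distances from Giulia: Ana:1, Carol:1, Eli:1, Emil:2, Esperanza:1, Goran:2, Halim:1, Priya:1, Rhea:1, Ursula:2, Vikram:1, Yara:1.
The largest is 2 (to Ursula, Emil, and Goran), so the eccentricity of Giulia is 2.

2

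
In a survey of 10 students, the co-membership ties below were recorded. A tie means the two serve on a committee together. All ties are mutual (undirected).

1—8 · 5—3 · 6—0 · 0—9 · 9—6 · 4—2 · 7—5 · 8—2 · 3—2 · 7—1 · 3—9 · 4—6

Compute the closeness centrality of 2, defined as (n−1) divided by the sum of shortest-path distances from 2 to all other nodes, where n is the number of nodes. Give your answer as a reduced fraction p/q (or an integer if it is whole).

9/17

Distances from 2: 0:3, 1:2, 3:1, 4:1, 5:2, 6:2, 7:3, 8:1, 9:2. Sum = 17.
n = 10, so closeness = 9/17.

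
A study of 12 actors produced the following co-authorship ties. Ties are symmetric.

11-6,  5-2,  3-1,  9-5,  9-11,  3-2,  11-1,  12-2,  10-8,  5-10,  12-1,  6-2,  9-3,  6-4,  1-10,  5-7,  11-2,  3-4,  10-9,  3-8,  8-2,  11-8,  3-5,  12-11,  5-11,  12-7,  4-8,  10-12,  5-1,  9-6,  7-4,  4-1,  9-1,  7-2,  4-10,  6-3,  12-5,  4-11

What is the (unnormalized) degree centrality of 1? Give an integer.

1 is directly tied to 3, 4, 5, 9, 10, 11, and 12. That is 7 neighbors, so the degree of 1 is 7.

7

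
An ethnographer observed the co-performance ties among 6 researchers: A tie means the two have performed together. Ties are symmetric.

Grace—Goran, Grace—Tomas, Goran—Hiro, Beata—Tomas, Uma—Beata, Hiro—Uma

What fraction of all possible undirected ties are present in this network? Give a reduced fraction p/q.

2/5

There are 6 edges and 6 nodes, so the maximum possible is C(6,2) = 15.
Density = 6/15 = 2/5.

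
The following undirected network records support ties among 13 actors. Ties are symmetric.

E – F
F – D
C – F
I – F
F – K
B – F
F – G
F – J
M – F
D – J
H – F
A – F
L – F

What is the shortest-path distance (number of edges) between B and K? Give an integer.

2

One shortest route is B – F – K, which uses 2 edges, and B and K are not directly tied, so nothing shorter exists. So d(B,K) = 2.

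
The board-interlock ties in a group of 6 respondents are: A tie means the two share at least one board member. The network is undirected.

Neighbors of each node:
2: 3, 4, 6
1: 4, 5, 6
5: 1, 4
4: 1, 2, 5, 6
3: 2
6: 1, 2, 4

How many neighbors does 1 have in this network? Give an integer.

1 is directly tied to 4, 5, and 6. That is 3 neighbors, so the degree of 1 is 3.

3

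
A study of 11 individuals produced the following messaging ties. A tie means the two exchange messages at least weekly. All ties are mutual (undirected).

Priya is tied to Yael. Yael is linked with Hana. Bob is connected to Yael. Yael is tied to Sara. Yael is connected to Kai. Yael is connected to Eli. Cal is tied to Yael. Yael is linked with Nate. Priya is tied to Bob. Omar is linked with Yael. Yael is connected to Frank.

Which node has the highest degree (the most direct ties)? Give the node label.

Degrees — Bob:2, Cal:1, Eli:1, Frank:1, Hana:1, Kai:1, Nate:1, Omar:1, Priya:2, Sara:1, Yael:10.
The maximum is 10, attained only by Yael.

Yael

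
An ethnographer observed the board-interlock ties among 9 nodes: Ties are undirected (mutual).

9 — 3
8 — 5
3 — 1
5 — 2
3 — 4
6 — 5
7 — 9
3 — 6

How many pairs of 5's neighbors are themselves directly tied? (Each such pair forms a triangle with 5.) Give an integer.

5's neighbors are 2, 6, and 8, but none of them are tied to each other, so no triangle contains 5.

0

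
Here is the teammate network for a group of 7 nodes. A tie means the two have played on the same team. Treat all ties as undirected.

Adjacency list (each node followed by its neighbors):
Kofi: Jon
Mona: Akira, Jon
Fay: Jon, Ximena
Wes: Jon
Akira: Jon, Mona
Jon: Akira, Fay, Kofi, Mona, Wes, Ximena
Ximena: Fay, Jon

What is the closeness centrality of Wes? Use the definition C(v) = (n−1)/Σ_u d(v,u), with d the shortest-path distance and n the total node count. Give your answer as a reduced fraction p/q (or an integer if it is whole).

Distances from Wes: Akira:2, Fay:2, Jon:1, Kofi:2, Mona:2, Ximena:2. Sum = 11.
n = 7, so closeness = 6/11.

6/11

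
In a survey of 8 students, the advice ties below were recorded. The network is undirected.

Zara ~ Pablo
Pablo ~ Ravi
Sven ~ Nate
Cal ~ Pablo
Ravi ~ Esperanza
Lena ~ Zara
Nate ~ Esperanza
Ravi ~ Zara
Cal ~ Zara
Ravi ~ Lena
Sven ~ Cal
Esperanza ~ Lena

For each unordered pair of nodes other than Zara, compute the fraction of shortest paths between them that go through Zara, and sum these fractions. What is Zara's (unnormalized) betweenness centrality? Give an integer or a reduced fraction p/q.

Pairs whose geodesics pass through Zara — Esperanza–Cal: 2/4; Lena–Pablo: 1/2; Lena–Cal: 1; Lena–Sven: 1/2; Ravi–Cal: 1/2; Ravi–Sven: 1/3.
All other pairs contribute 0.
Summing the contributions gives betweenness(Zara) = 10/3.

10/3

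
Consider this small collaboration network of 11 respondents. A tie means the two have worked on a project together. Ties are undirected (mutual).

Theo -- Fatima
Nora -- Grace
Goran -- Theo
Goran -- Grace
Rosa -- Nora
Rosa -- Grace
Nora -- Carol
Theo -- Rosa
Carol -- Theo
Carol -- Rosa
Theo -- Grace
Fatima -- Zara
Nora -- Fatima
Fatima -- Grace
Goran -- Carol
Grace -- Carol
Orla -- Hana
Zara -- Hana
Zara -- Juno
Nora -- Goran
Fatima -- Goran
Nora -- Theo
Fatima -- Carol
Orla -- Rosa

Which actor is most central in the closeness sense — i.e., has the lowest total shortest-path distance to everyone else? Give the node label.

Fatima

Farness (sum of distances to all others) for each node — Carol:16, Fatima:15, Goran:18, Grace:16, Hana:23, Juno:27, Nora:16, Orla:21, Rosa:18, Theo:16, Zara:18.
The smallest farness is 15, for Fatima, so Fatima has the highest closeness.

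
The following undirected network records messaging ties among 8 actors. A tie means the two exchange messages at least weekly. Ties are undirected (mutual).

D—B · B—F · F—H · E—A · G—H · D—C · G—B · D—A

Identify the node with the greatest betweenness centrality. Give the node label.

Unnormalized betweenness of each node: A:6, B:25/2, C:0, D:14, E:0, F:5/2, G:5/2, H:1/2.
D has the largest value, 14, making it the main broker — the node through which the most shortest paths run.

D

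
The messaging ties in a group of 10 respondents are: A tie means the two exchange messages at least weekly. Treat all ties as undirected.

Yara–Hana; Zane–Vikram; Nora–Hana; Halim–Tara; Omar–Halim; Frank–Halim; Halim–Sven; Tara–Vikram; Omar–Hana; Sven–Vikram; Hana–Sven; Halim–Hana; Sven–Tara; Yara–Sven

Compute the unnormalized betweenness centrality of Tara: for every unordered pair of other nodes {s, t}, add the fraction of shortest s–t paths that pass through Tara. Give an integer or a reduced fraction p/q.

8/3

Pairs whose geodesics pass through Tara — Vikram–Halim: 1/2; Vikram–Omar: 1/3; Vikram–Frank: 1/2; Zane–Halim: 1/2; Zane–Omar: 1/3; Zane–Frank: 1/2.
All other pairs contribute 0.
Summing the contributions gives betweenness(Tara) = 8/3.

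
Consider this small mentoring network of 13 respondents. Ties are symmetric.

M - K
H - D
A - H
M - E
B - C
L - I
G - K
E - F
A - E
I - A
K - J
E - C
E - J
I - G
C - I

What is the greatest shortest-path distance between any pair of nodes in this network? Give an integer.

Eccentricity of each node (its greatest distance to any other): A:3, B:5, C:4, D:5, E:3, F:4, G:4, H:4, I:3, J:4, K:5, L:4, M:4.
The maximum eccentricity is 5, realized for instance by the pair B–D via B – C – E – A – H – D. So the diameter is 5.

5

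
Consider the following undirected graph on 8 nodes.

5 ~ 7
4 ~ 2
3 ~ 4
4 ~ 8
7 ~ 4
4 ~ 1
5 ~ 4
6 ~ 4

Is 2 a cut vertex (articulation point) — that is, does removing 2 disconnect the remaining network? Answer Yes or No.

No

Even without 2, every remaining node can still reach every other (the residual graph is connected), so 2 is not a cut vertex.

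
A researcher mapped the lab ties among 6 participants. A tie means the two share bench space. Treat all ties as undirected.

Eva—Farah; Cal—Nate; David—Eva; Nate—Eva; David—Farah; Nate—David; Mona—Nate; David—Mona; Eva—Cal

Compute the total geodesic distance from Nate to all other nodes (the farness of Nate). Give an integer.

Distances from Nate: Cal:1, David:1, Eva:1, Farah:2, Mona:1.
Sum = 1 + 1 + 1 + 2 + 1 = 6.

6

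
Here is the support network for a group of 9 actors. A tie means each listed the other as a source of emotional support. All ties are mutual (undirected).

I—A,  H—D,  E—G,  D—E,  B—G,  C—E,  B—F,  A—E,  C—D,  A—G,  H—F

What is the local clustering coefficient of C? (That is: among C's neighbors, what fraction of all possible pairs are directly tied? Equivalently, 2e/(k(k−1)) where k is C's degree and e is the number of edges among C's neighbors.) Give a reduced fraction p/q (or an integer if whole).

1

C's neighbors: D and E (k = 2).
Possible neighbor pairs: C(2,2) = 1. Edges among them: D–E → e = 1.
Clustering(C) = 1/1.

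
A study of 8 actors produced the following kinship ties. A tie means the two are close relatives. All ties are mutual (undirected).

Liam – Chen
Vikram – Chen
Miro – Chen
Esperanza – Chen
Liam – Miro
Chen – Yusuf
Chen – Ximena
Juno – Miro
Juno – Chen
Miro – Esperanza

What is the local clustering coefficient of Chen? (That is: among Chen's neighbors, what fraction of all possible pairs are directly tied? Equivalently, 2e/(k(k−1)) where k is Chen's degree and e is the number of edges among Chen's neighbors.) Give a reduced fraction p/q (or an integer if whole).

1/7

Chen's neighbors: Esperanza, Juno, Liam, Miro, Vikram, Ximena, and Yusuf (k = 7).
Possible neighbor pairs: C(7,2) = 21. Edges among them: Esperanza–Miro, Juno–Miro, Liam–Miro → e = 3.
Clustering(Chen) = 3/21 = 1/7.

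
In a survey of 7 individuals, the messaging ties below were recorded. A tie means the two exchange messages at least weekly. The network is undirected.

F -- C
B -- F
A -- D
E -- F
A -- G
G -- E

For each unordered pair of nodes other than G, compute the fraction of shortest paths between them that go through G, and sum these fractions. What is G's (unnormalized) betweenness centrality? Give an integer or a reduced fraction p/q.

Pairs whose geodesics pass through G — D–F: 1; D–B: 1; D–C: 1; D–E: 1; A–F: 1; A–B: 1; A–C: 1; A–E: 1.
All other pairs contribute 0.
Summing the contributions gives betweenness(G) = 8.

8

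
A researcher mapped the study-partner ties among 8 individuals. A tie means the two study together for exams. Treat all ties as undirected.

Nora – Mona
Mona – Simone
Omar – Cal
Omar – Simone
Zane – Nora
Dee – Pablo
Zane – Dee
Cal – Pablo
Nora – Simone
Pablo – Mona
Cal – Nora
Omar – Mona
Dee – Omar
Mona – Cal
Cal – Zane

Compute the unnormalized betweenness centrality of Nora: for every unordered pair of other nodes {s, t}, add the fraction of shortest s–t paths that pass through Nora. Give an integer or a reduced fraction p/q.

Pairs whose geodesics pass through Nora — Cal–Simone: 1/3; Mona–Zane: 1/2; Simone–Zane: 1.
All other pairs contribute 0.
Summing the contributions gives betweenness(Nora) = 11/6.

11/6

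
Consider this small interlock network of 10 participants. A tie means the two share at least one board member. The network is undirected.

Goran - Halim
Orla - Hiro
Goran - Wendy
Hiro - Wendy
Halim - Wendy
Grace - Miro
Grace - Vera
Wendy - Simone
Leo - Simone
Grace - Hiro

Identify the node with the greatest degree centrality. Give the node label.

Wendy

Degrees — Goran:2, Grace:3, Halim:2, Hiro:3, Leo:1, Miro:1, Orla:1, Simone:2, Vera:1, Wendy:4.
The maximum is 4, attained only by Wendy.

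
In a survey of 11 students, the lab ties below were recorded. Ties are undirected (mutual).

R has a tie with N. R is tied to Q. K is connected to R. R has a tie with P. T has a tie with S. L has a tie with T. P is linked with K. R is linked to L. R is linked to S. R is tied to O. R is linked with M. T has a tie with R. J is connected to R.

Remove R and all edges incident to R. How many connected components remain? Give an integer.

Without R, the remaining ties split the others into: {J}; {K, P}; {O}; {L, S, T}; {Q}; {N}; {M}.
That's 7 separate components.

7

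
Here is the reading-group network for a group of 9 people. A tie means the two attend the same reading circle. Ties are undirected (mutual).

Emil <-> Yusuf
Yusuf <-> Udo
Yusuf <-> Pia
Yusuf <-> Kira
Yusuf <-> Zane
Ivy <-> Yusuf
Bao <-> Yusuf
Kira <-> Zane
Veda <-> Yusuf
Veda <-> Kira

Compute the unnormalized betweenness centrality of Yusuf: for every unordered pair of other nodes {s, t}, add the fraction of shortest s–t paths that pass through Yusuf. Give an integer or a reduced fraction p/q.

51/2

Pairs whose geodesics pass through Yusuf — Bao–Udo: 1; Bao–Emil: 1; Bao–Veda: 1; Bao–Ivy: 1; Bao–Kira: 1; Bao–Zane: 1; Bao–Pia: 1; Udo–Emil: 1; Udo–Veda: 1; Udo–Ivy: 1; Udo–Kira: 1; Udo–Zane: 1; Udo–Pia: 1; Emil–Veda: 1 … (+12 more pairs).
All other pairs contribute 0.
Summing the contributions gives betweenness(Yusuf) = 51/2.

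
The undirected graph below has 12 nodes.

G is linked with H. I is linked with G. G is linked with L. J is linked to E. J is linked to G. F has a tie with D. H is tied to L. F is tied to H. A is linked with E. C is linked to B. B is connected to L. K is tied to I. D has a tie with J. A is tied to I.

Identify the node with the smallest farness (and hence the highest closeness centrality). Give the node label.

Farness (sum of distances to all others) for each node — A:30, B:31, C:41, D:30, E:29, F:29, G:19, H:23, I:24, J:23, K:34, L:23.
The smallest farness is 19, for G, so G has the highest closeness.

G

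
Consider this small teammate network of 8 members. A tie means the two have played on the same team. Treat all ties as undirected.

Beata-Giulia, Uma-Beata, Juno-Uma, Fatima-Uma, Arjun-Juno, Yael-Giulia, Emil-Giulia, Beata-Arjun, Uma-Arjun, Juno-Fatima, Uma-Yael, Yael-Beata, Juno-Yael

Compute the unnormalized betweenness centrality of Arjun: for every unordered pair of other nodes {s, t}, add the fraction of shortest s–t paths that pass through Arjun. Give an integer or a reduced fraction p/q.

Pairs whose geodesics pass through Arjun — Beata–Juno: 1/3.
All other pairs contribute 0.
Summing the contributions gives betweenness(Arjun) = 1/3.

1/3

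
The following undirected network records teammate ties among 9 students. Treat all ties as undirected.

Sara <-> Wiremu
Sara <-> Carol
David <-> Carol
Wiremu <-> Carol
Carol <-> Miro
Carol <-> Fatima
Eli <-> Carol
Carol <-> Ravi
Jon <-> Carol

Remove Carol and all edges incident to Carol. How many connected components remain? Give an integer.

7

Without Carol, the remaining ties split the others into: {Fatima}; {Sara, Wiremu}; {Ravi}; {Eli}; {Jon}; {Miro}; {David}.
That's 7 separate components.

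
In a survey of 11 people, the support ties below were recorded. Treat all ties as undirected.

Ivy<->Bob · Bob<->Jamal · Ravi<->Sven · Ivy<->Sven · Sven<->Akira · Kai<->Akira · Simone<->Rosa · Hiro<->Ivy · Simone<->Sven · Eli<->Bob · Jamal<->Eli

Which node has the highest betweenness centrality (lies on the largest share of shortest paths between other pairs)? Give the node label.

Unnormalized betweenness of each node: Akira:9, Bob:16, Eli:0, Hiro:0, Ivy:27, Jamal:0, Kai:0, Ravi:0, Rosa:0, Simone:9, Sven:33.
Sven has the largest value, 33, making it the main broker — the node through which the most shortest paths run.

Sven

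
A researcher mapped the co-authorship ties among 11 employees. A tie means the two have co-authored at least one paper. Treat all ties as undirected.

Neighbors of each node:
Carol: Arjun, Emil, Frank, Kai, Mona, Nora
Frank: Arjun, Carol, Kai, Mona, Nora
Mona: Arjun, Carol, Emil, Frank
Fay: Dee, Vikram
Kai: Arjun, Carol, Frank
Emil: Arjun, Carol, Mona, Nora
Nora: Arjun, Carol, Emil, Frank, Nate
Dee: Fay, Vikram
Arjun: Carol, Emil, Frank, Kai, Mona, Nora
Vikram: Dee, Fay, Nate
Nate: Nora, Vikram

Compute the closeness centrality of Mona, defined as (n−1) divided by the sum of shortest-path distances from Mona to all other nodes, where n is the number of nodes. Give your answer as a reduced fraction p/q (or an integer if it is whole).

Distances from Mona: Arjun:1, Carol:1, Dee:5, Emil:1, Fay:5, Frank:1, Kai:2, Nate:3, Nora:2, Vikram:4. Sum = 25.
n = 11, so closeness = 10/25 = 2/5.

2/5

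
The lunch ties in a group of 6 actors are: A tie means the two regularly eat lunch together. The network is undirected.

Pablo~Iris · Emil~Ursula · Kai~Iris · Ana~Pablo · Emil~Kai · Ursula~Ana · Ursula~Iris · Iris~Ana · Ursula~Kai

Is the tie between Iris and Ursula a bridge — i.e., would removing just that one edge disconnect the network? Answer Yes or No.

Even without that edge, Iris still reaches Ursula via Iris – Ana – Ursula, so the network stays connected. Not a bridge.

No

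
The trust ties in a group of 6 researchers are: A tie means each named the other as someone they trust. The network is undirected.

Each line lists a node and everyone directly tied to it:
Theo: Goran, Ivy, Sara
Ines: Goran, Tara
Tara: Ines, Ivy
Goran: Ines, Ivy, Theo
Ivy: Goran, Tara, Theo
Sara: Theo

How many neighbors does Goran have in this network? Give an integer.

3

Goran is directly tied to Ines, Ivy, and Theo. That is 3 neighbors, so the degree of Goran is 3.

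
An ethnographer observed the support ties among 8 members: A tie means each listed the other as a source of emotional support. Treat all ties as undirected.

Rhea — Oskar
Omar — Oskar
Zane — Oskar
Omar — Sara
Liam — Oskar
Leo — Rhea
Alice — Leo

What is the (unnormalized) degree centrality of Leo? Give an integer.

Leo is directly tied to Alice and Rhea. That is 2 neighbors, so the degree of Leo is 2.

2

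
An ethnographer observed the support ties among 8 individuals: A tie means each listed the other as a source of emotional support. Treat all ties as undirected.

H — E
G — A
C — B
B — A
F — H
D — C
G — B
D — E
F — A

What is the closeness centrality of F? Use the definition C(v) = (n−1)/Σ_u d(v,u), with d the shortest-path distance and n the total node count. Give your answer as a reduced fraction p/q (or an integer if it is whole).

Distances from F: A:1, B:2, C:3, D:3, E:2, G:2, H:1. Sum = 14.
n = 8, so closeness = 7/14 = 1/2.

1/2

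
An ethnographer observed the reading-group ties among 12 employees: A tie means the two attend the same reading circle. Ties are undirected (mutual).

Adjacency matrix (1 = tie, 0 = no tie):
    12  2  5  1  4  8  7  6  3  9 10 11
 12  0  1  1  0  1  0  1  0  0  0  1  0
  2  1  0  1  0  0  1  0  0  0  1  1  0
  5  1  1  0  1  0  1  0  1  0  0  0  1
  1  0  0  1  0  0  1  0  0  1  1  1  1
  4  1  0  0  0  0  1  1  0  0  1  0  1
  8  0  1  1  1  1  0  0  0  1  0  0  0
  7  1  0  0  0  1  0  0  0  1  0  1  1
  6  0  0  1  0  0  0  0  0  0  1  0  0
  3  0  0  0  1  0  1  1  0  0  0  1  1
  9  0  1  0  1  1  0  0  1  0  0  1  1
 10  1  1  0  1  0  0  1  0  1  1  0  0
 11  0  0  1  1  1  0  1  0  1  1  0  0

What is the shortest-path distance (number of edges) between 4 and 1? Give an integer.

2

One shortest route is 4 – 8 – 1, which uses 2 edges, and 4 and 1 are not directly tied, so nothing shorter exists. So d(4,1) = 2.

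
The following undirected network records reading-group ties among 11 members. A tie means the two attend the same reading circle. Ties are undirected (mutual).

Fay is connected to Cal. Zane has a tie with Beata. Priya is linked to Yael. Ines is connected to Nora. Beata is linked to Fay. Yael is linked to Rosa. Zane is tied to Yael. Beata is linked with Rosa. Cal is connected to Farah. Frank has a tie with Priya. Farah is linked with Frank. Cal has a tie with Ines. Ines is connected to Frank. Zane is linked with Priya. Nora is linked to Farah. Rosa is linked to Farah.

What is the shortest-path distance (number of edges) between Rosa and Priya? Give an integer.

One shortest route is Rosa – Yael – Priya, which uses 2 edges, and Rosa and Priya are not directly tied, so nothing shorter exists. So d(Rosa,Priya) = 2.

2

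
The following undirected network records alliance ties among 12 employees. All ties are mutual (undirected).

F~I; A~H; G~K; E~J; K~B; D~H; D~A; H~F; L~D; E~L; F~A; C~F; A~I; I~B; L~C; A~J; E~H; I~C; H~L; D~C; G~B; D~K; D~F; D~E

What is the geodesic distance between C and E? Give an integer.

2

One shortest route is C – L – E, which uses 2 edges, and C and E are not directly tied, so nothing shorter exists. So d(C,E) = 2.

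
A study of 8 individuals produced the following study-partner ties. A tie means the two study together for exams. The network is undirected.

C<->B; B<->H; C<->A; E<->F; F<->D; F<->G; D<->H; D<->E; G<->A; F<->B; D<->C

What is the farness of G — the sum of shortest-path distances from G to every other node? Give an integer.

13

Distances from G: A:1, B:2, C:2, D:2, E:2, F:1, H:3.
Sum = 1 + 2 + 2 + 2 + 2 + 1 + 3 = 13.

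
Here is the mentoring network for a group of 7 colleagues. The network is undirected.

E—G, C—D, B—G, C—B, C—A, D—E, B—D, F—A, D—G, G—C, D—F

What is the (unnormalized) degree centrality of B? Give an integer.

B is directly tied to C, D, and G. That is 3 neighbors, so the degree of B is 3.

3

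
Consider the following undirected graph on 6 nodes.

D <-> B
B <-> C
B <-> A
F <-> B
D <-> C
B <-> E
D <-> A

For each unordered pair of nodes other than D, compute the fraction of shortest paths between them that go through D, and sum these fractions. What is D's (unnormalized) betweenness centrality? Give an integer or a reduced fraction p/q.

1/2

Pairs whose geodesics pass through D — A–C: 1/2.
All other pairs contribute 0.
Summing the contributions gives betweenness(D) = 1/2.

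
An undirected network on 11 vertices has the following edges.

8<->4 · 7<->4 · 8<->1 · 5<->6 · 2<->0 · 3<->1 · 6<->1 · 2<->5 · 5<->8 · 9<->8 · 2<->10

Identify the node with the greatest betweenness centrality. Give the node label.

8

Unnormalized betweenness of each node: 0:0, 1:11, 2:17, 3:0, 4:9, 5:23, 6:4, 7:0, 8:27, 9:0, 10:0.
8 has the largest value, 27, making it the main broker — the node through which the most shortest paths run.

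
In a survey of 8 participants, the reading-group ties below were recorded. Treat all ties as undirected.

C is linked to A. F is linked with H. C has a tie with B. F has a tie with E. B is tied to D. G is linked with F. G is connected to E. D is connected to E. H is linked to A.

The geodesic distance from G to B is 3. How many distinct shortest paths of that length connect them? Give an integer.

The shortest distance is 3, and the only length-3 path is G–E–D–B. So there is exactly 1 shortest path.

1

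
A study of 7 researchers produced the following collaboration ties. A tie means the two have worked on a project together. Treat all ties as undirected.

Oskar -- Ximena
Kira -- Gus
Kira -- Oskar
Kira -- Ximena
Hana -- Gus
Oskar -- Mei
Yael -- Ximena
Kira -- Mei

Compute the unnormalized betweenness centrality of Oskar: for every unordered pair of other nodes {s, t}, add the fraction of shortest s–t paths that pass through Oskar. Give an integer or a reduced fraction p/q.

1

Pairs whose geodesics pass through Oskar — Mei–Ximena: 1/2; Mei–Yael: 1/2.
All other pairs contribute 0.
Summing the contributions gives betweenness(Oskar) = 1.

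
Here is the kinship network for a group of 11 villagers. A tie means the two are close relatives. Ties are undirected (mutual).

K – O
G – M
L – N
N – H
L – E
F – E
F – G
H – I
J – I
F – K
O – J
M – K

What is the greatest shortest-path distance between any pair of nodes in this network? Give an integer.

5

Eccentricity of each node (its greatest distance to any other): E:4, F:4, G:5, H:5, I:5, J:4, K:4, L:4, M:5, N:5, O:4.
The maximum eccentricity is 5, realized for instance by the pair N–M via N – L – E – F – G – M. So the diameter is 5.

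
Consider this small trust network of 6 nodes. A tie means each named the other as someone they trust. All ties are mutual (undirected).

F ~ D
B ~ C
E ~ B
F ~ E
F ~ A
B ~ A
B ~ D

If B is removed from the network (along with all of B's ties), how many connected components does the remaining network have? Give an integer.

Without B, the remaining ties split the others into: {A, D, E, F}; {C}.
That's 2 separate components.

2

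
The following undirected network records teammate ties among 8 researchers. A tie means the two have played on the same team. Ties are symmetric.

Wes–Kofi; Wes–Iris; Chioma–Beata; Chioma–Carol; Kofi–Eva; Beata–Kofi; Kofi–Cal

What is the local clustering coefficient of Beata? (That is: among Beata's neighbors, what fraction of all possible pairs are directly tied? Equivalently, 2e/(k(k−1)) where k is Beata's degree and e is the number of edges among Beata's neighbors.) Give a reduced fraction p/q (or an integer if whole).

Beata's neighbors: Chioma and Kofi (k = 2).
Possible neighbor pairs: C(2,2) = 1. Edges among them: none → e = 0.
Clustering(Beata) = 0/1.

0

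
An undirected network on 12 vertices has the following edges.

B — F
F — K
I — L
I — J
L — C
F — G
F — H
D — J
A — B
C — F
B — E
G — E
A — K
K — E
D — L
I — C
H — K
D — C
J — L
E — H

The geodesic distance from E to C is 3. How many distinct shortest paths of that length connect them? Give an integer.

The shortest distance is 3. The length-3 paths are: E–B–F–C; E–K–F–C; E–G–F–C; E–H–F–C.
That gives 4 distinct shortest paths.

4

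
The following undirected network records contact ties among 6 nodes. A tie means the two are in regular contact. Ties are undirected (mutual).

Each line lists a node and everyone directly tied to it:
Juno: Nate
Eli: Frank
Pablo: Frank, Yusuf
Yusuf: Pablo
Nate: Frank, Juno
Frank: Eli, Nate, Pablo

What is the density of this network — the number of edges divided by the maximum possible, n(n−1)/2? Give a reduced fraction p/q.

There are 5 edges and 6 nodes, so the maximum possible is C(6,2) = 15.
Density = 5/15 = 1/3.

1/3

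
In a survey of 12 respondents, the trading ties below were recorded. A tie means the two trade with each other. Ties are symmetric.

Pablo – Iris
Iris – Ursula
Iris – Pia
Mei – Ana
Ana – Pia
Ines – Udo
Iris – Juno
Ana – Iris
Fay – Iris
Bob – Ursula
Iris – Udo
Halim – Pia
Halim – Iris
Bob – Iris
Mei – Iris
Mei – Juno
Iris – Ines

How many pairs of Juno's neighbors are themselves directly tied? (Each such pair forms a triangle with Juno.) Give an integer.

Juno's neighbors: Iris and Mei.
Neighbor pairs that are themselves tied: Juno–Iris–Mei. Each forms one triangle with Juno, for 1 in total.

1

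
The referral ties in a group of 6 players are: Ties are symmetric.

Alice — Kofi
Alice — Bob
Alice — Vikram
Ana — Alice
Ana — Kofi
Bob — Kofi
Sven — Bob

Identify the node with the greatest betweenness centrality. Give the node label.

Unnormalized betweenness of each node: Alice:5, Ana:0, Bob:4, Kofi:1, Sven:0, Vikram:0.
Alice has the largest value, 5, making it the main broker — the node through which the most shortest paths run.

Alice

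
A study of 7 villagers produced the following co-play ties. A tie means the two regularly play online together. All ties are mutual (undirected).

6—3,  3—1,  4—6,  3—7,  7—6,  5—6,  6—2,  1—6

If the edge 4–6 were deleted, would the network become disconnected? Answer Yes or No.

Without the 4–6 edge there is no alternate route between 4 and 6, so the network disconnects. It is a bridge.

Yes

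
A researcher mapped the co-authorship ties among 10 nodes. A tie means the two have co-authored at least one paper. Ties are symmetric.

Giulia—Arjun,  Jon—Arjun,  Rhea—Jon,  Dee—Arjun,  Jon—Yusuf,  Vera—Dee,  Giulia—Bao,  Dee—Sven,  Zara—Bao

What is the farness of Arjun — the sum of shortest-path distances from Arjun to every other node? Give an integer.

Distances from Arjun: Bao:2, Dee:1, Giulia:1, Jon:1, Rhea:2, Sven:2, Vera:2, Yusuf:2, Zara:3.
Sum = 2 + 1 + 1 + 1 + 2 + 2 + 2 + 2 + 3 = 16.

16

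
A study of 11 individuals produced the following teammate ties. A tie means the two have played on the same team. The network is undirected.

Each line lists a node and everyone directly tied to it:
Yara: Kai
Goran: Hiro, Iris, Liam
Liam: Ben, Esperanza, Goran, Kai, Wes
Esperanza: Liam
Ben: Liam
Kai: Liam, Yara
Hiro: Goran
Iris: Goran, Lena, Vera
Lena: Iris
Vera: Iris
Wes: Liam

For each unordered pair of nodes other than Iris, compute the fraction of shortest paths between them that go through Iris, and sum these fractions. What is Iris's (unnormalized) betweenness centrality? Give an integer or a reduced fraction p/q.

17

Pairs whose geodesics pass through Iris — Ben–Lena: 1; Ben–Vera: 1; Kai–Lena: 1; Kai–Vera: 1; Goran–Lena: 1; Goran–Vera: 1; Lena–Wes: 1; Lena–Liam: 1; Lena–Vera: 1; Lena–Esperanza: 1; Lena–Yara: 1; Lena–Hiro: 1; Wes–Vera: 1; Liam–Vera: 1 … (+3 more pairs).
All other pairs contribute 0.
Summing the contributions gives betweenness(Iris) = 17.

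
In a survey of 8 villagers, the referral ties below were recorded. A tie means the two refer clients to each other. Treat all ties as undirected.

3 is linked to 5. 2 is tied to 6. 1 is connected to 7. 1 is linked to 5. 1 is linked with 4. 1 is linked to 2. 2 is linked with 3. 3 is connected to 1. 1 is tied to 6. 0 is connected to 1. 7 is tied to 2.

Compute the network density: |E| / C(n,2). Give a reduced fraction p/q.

11/28

There are 11 edges and 8 nodes, so the maximum possible is C(8,2) = 28.
Density = 11/28.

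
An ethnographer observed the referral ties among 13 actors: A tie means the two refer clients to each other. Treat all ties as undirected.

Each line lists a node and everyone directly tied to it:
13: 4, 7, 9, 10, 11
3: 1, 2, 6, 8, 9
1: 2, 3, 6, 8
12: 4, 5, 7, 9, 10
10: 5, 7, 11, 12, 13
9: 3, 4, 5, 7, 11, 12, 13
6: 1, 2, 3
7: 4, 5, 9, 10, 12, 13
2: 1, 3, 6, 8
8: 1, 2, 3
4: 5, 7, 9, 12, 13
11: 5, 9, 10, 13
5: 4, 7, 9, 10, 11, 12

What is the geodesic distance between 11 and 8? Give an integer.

One shortest route is 11 – 9 – 3 – 8, which uses 3 edges, and at distance 2 from 11 we only reach {3, 4, 7, 12}, which does not include 8. So d(11,8) = 3.

3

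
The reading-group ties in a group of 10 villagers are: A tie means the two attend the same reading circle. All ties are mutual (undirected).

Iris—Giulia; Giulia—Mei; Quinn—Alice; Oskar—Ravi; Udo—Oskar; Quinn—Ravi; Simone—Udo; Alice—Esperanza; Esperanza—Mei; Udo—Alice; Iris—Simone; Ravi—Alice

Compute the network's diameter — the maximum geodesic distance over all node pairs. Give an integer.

4

Eccentricity of each node (its greatest distance to any other): Alice:3, Esperanza:3, Giulia:4, Iris:4, Mei:4, Oskar:4, Quinn:4, Ravi:4, Simone:3, Udo:3.
The maximum eccentricity is 4, realized for instance by the pair Ravi–Iris via Ravi – Alice – Udo – Simone – Iris. So the diameter is 4.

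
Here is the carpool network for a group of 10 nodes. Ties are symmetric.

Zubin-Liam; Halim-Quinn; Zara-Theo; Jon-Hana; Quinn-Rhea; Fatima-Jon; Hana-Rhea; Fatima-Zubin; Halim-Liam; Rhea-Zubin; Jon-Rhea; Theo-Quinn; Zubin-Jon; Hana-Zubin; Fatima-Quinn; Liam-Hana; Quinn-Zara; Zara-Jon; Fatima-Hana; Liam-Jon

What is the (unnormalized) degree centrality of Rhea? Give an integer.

4

Rhea is directly tied to Hana, Jon, Quinn, and Zubin. That is 4 neighbors, so the degree of Rhea is 4.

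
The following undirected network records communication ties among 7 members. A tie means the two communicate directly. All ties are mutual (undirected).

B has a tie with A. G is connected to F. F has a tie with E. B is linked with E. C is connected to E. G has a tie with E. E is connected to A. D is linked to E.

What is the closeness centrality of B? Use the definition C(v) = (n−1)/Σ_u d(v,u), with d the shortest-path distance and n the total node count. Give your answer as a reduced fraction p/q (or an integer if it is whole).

3/5

Distances from B: A:1, C:2, D:2, E:1, F:2, G:2. Sum = 10.
n = 7, so closeness = 6/10 = 3/5.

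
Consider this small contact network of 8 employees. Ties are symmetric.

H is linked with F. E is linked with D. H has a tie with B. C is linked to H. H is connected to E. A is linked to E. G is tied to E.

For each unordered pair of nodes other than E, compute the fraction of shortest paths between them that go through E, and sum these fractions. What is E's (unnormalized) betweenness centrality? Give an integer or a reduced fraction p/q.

Pairs whose geodesics pass through E — G–C: 1; G–B: 1; G–D: 1; G–A: 1; G–F: 1; G–H: 1; C–D: 1; C–A: 1; B–D: 1; B–A: 1; D–A: 1; D–F: 1; D–H: 1; A–F: 1 … (+1 more pairs).
All other pairs contribute 0.
Summing the contributions gives betweenness(E) = 15.

15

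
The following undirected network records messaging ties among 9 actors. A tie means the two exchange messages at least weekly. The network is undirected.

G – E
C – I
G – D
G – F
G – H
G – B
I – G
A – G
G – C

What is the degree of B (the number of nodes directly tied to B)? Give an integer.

1

B is directly tied to G. That is 1 neighbor, so the degree of B is 1.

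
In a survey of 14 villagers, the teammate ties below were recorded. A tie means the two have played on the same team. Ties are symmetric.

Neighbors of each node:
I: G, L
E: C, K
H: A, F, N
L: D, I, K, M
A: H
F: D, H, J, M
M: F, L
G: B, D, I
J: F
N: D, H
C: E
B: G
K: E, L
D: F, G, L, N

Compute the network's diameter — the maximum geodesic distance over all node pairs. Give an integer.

7

Eccentricity of each node (its greatest distance to any other): A:7, B:6, C:7, D:4, E:6, F:5, G:5, H:6, I:5, J:6, K:5, L:4, M:4, N:5.
The maximum eccentricity is 7, realized for instance by the pair A–C via A – H – F – D – L – K – E – C. So the diameter is 7.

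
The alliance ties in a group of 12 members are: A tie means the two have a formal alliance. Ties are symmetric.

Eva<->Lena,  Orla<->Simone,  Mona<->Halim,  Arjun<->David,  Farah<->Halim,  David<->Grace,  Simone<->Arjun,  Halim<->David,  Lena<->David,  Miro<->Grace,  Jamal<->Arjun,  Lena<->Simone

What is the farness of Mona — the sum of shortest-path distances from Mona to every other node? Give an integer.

35

Distances from Mona: Arjun:3, David:2, Eva:4, Farah:2, Grace:3, Halim:1, Jamal:4, Lena:3, Miro:4, Orla:5, Simone:4.
Sum = 3 + 2 + 4 + 2 + 3 + 1 + 4 + 3 + 4 + 5 + 4 = 35.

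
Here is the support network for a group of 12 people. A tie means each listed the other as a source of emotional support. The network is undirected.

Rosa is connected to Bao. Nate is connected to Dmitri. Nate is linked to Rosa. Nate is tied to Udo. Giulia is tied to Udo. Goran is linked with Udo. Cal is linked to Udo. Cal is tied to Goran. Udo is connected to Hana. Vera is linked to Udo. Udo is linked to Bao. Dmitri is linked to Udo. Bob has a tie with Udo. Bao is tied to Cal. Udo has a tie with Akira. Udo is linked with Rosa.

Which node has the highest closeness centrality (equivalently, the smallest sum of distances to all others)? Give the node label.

Udo

Farness (sum of distances to all others) for each node — Akira:21, Bao:19, Bob:21, Cal:19, Dmitri:20, Giulia:21, Goran:20, Hana:21, Nate:19, Rosa:19, Udo:11, Vera:21.
The smallest farness is 11, for Udo, so Udo has the highest closeness.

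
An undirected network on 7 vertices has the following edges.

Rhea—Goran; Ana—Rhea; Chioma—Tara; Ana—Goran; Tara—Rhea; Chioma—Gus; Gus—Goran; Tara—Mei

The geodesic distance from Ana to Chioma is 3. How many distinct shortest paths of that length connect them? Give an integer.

2

The shortest distance is 3. The length-3 paths are: Ana–Rhea–Tara–Chioma; Ana–Goran–Gus–Chioma.
That gives 2 distinct shortest paths.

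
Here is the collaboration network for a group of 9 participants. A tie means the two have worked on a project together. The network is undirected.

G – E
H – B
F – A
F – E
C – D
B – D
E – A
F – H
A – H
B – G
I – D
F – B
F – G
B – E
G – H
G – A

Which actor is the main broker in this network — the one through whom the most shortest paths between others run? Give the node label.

B

Unnormalized betweenness of each node: A:1/4, B:61/4, C:0, D:13, E:1, F:5/4, G:5/4, H:1, I:0.
B has the largest value, 61/4, making it the main broker — the node through which the most shortest paths run.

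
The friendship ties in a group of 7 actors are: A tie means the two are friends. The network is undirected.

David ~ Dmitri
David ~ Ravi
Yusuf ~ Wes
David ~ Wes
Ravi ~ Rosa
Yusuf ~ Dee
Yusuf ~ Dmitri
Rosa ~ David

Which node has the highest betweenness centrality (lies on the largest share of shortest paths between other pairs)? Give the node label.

David

Unnormalized betweenness of each node: David:17/2, Dee:0, Dmitri:3, Ravi:0, Rosa:0, Wes:3, Yusuf:11/2.
David has the largest value, 17/2, making it the main broker — the node through which the most shortest paths run.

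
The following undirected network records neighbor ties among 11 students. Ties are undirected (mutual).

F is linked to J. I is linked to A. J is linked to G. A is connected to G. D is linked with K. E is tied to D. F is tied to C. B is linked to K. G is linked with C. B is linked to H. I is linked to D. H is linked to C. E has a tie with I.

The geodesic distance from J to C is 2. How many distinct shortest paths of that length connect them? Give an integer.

The shortest distance is 2. The length-2 paths are: J–F–C; J–G–C.
That gives 2 distinct shortest paths.

2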